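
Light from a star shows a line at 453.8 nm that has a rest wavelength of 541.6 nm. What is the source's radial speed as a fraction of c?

0.175

λ'/λ₀ = 0.8379 < 1 (blueshift), so the source is approaching.
λ'/λ₀ = √((1 − β)/(1 + β)) for an approaching source ⇒ β = (1 − r²)/(1 + r²) with r = λ'/λ₀.
β = (1 − 0.7021)/(1 + 0.7021) ≈ 0.175.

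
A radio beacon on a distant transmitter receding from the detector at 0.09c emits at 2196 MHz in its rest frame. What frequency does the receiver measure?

2006.5 MHz

Relativistic Doppler for frequency: f' = f₀ · √((1 − β)/(1 + β)).
f' = 2196 × √(0.9100/1.0900) = 2196 × 0.91371 ≈ 2006.5 MHz.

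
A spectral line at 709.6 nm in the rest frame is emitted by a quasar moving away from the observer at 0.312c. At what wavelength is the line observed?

Relativistic Doppler for wavelength: λ' = λ₀ · √((1 + β)/(1 − β)).
λ' = 709.6 × √(1.3120/0.6880) = 709.6 × 1.38093 ≈ 979.9 nm.

979.9 nm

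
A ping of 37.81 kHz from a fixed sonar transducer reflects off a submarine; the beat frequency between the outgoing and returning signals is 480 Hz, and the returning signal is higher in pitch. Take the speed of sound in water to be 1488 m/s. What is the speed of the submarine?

9.4 m/s

Double Doppler shift off a moving reflector: f₂ = f₀ · (v + u)/(v − u) (u > 0 toward emitter).
Returning signal is higher, so f₂ = f₀ + Δf = 37810 + 480 = 38290 Hz.
Rearranging, u = v · (f₂ − f₀)/(f₂ + f₀) = 1488 × 480/76100 ≈ 9.4 m/s.
So the submarine is moving at 9.4 m/s toward the emitter.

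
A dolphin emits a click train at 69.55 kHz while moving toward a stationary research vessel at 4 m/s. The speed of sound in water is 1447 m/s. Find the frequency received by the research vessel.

69.7 kHz

Moving source, stationary observer: f' = f · v/(v − v_s) since the source is approaching.
f' = 69.55 × 1447/(1447 − 4) = 69.55 × 1447/1443 ≈ 69.7 kHz.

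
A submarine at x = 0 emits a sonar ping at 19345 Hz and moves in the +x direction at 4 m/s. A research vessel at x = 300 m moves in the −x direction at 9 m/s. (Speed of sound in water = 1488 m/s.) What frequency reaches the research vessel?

19514 Hz

The observer lies on the +x side, so the source is heading toward the observer and the observer is heading toward the source.
Both move, so f' = f · (v + v_o)/(v − v_s).
f' = 19345 × (1488 + 9)/(1488 − 4) = 19345 × 1497/1484 ≈ 19514 Hz.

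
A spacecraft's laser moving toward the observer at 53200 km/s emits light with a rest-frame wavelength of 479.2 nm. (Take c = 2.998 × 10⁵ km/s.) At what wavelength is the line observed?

β = v/c = 53200/299800 = 0.1775.
Relativistic Doppler for wavelength: λ' = λ₀ · √((1 − β)/(1 + β)).
λ' = 479.2 × √(0.8225/1.1775) = 479.2 × 0.83581 ≈ 400.5 nm.

400.5 nm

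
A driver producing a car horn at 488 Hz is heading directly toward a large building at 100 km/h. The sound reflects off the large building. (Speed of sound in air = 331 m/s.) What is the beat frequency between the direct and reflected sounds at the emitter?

100 km/h = 27.78 m/s.
The large building receives the sound from a moving source: f₁ = f₀ · v/(v − v_e) = 488 × 331/303.22 ≈ 532.7 Hz.
On the return leg the driver is a moving observer: f₂ = f₁ · (v + v_e)/v = 532.7 × 358.78/331 ≈ 577.4 Hz.
Beat against the emitted tone: |f₂ − f₀| = 2v_e·f₀/(v − v_e) = 2 × 27.78 × 488/303.22 ≈ 89 Hz.

89 Hz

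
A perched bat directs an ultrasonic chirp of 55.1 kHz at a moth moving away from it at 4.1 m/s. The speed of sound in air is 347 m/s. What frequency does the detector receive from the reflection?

At the moth (a moving observer), f₁ = f₀ · (v − u)/v = 55.1 × 342.9/347 ≈ 54.4 kHz.
On reflection it acts as a source moving away from the stationary detector: f₂ = f₁ · v/(v + u) = 54.4 × 347/351.1 ≈ 53.8 kHz.
Equivalently f₂ = f₀ · (v − u)/(v + u).

53.8 kHz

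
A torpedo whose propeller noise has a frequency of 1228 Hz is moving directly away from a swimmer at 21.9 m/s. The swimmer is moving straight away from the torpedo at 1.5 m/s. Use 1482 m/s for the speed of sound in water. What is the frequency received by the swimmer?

With source receding and observer receding, f' = f · (v − v_o)/(v + v_s).
f' = 1228 × (1482 − 1.5)/(1482 + 21.9) = 1228 × 1480.5/1503.9 ≈ 1209 Hz.

1209 Hz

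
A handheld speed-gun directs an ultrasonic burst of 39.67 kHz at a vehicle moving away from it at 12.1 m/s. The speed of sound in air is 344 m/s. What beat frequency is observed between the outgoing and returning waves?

The vehicle first receives the wave as a moving observer: f₁ = f₀ · (v − u)/v = 39.67 × (344 − 12.1)/344 ≈ 38.27 kHz.
On reflection it acts as a source moving away from the stationary detector: f₂ = f₁ · v/(v + u) = 38.27 × 344/356.1 ≈ 36.97 kHz.
Equivalently f₂ = f₀ · (v − u)/(v + u).
Beat frequency (with f₀ = 39670 Hz): |f₂ − f₀| = 2u·f₀/(v + u) = 2 × 12.1 × 39670/356.1 ≈ 2696 Hz.

2696 Hz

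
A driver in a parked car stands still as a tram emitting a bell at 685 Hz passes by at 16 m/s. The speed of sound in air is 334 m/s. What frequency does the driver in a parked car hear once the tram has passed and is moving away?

654 Hz

Receding: f₂ = f · v/(v + v_s) = 685 × 334/350 ≈ 654 Hz.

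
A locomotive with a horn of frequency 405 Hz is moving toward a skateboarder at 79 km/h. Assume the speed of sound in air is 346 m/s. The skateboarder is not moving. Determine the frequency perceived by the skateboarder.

432 Hz

79 km/h = 21.94 m/s.
Moving source, stationary observer: f' = f · v/(v − v_s) since the source is approaching.
f' = 405 × 346/(346 − 21.94) = 405 × 346/324.1 ≈ 432 Hz.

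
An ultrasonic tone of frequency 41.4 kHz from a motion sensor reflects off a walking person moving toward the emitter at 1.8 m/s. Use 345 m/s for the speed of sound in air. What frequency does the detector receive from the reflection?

41.8 kHz

At the walking person (a moving observer), f₁ = f₀ · (v + u)/v = 41.4 × 346.8/345 ≈ 41.6 kHz.
The reflection then acts as a moving source: f₂ = f₁ · v/(v − u) ≈ 41.8 kHz.
Equivalently f₂ = f₀ · (v + u)/(v − u).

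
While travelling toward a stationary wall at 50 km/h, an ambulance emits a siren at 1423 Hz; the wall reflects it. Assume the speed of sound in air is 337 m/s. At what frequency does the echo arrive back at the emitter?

50 km/h = 13.89 m/s.
The wall receives the sound from a moving source: f₁ = f₀ · v/(v − v_e) = 1423 × 337/323.11 ≈ 1484 Hz.
On the return leg the ambulance is a moving observer: f₂ = f₁ · (v + v_e)/v = 1484 × 350.89/337 ≈ 1545 Hz.

1545 Hz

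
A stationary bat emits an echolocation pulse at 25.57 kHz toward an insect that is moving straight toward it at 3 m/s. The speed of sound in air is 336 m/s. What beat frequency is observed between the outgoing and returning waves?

461 Hz

At the insect (a moving observer), f₁ = f₀ · (v + u)/v = 25.57 × 339/336 ≈ 25.798 kHz.
The reflection then acts as a moving source: f₂ = f₁ · v/(v − u) ≈ 26.031 kHz.
Beat frequency (with f₀ = 25570 Hz): |f₂ − f₀| = 2u·f₀/(v − u) = 2 × 3 × 25570/333 ≈ 461 Hz.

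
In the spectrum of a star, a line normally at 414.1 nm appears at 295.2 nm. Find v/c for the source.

0.326c

λ'/λ₀ = 0.7129 < 1 (blueshift), so the source is approaching.
λ'/λ₀ = √((1 − β)/(1 + β)) for an approaching source ⇒ β = (1 − r²)/(1 + r²) with r = λ'/λ₀.
β = (1 − 0.5082)/(1 + 0.5082) ≈ 0.326.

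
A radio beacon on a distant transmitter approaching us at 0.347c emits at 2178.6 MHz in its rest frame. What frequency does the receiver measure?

3129.0 MHz

Relativistic Doppler for frequency: f' = f₀ · √((1 + β)/(1 − β)).
f' = 2178.6 × √(1.3470/0.6530) = 2178.6 × 1.43624 ≈ 3129.0 MHz.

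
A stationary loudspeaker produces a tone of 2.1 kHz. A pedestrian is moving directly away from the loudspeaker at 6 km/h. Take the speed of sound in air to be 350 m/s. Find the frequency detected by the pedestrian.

6 km/h = 1.667 m/s.
Moving observer, stationary source: f' = f · (v − v_o)/v.
f' = 2.1 × (350 − 1.667)/350 = 2.1 × 348.33/350 ≈ 2.09 kHz.

2.09 kHz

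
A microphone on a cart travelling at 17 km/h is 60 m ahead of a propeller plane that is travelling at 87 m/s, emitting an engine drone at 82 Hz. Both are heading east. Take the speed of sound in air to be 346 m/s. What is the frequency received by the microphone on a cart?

17 km/h = 4.722 m/s.
The microphone on a cart is ahead, so the propeller plane is moving toward it while the microphone on a cart is moving away from the propeller plane.
Both move, so f' = f · (v − v_o)/(v − v_s).
f' = 82 × (346 − 4.722)/(346 − 87) = 82 × 341.28/259 ≈ 108 Hz.

108 Hz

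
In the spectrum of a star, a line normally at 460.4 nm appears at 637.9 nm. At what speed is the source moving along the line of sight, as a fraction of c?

0.315c

λ'/λ₀ = 1.3855 > 1 (redshift), so the source is receding.
λ'/λ₀ = √((1 + β)/(1 − β)) for a receding source ⇒ β = (r² − 1)/(r² + 1) with r = λ'/λ₀.
β = (1.9197 − 1)/(1.9197 + 1) ≈ 0.315.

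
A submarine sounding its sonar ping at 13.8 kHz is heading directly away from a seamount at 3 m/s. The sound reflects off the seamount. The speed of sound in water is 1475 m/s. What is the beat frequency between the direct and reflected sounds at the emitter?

The seamount receives the sound from a moving source: f₁ = f₀ · v/(v + v_e) = 13.8 × 1475/1478 ≈ 13.7720 kHz.
On the return leg the submarine is a moving observer: f₂ = f₁ · (v − v_e)/v = 13.7720 × 1472/1475 ≈ 13.7440 kHz.
Equivalently f₂ = f₀ · (v − v_e)/(v + v_e).
Beat against the emitted tone (with f₀ = 13800 Hz): |f₂ − f₀| = 2v_e·f₀/(v + v_e) = 2 × 3 × 13800/1478 ≈ 56.0 Hz.

56.0 Hz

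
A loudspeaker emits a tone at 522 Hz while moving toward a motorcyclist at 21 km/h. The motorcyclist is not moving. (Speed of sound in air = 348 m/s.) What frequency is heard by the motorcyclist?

531 Hz

21 km/h = 5.833 m/s.
With the source moving toward a stationary observer, f' = f · v/(v − v_s).
f' = 522 × 348/(348 − 5.833) = 522 × 348/342.2 ≈ 531 Hz.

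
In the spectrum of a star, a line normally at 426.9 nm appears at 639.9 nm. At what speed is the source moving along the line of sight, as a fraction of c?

0.384c

λ'/λ₀ = 1.4989 > 1 (redshift), so the source is receding.
λ'/λ₀ = √((1 + β)/(1 − β)) for a receding source ⇒ β = (r² − 1)/(r² + 1) with r = λ'/λ₀.
β = (2.2468 − 1)/(2.2468 + 1) ≈ 0.384.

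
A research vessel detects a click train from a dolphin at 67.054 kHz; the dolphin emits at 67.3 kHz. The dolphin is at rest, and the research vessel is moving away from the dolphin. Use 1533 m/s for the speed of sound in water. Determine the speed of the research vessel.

f' = f · (v − v_o)/v ⇒ v_o = v · |f'/f − 1|.
v_o = 1533 × |67.054/67.3 − 1| = 1533 × 0.003655 ≈ 5.6 m/s.

5.6 m/s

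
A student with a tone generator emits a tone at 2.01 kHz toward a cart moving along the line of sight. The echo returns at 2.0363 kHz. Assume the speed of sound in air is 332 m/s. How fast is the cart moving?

Double Doppler shift off a moving reflector: f₂ = f₀ · (v + u)/(v − u) (u > 0 toward emitter).
Rearranging, u = v · (f₂ − f₀)/(f₂ + f₀) = 332 × 0.0263/4.0463 ≈ 2.16 m/s.
So the cart is moving at 2.16 m/s toward the emitter.

2.16 m/s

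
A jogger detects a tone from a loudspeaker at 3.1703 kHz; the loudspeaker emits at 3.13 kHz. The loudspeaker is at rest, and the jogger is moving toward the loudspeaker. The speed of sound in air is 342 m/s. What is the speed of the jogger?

4.4 m/s

f' = f · (v + v_o)/v ⇒ v_o = v · |f'/f − 1|.
v_o = 342 × |3.1703/3.13 − 1| = 342 × 0.01288 ≈ 4.4 m/s.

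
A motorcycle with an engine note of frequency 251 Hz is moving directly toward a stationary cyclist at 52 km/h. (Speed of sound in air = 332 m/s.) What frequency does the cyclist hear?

262 Hz

52 km/h = 14.44 m/s.
With the source moving toward a stationary observer, f' = f · v/(v − v_s).
f' = 251 × 332/(332 − 14.44) = 251 × 332/317.6 ≈ 262 Hz.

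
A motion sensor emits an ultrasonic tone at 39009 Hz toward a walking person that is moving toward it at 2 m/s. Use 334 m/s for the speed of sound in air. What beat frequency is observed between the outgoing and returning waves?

470 Hz

The walking person first receives the wave as a moving observer: f₁ = f₀ · (v + u)/v = 39009 × (334 + 2)/334 ≈ 39243 Hz.
The reflection then acts as a moving source: f₂ = f₁ · v/(v − u) ≈ 39479 Hz.
Beat frequency: |f₂ − f₀| = 2u·f₀/(v − u) = 2 × 2 × 39009/332 ≈ 470 Hz.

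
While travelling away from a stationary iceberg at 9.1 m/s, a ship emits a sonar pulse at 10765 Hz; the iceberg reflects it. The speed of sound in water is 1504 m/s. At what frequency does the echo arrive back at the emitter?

10636 Hz

The iceberg receives the sound from a moving source: f₁ = f₀ · v/(v + v_e) = 10765 × 1504/1513.1 ≈ 10700 Hz.
On the return leg the ship is a moving observer: f₂ = f₁ · (v − v_e)/v = 10700 × 1494.9/1504 ≈ 10636 Hz.
Equivalently f₂ = f₀ · (v − v_e)/(v + v_e).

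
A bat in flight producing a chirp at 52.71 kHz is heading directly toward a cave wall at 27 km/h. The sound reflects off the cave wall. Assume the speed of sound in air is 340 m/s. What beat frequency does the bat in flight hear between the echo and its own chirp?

2378 Hz

27 km/h = 7.5 m/s.
The cave wall receives the sound from a moving source: f₁ = f₀ · v/(v − v_e) = 52.71 × 340/332.5 ≈ 53.90 kHz.
On the return leg the bat in flight is a moving observer: f₂ = f₁ · (v + v_e)/v = 53.90 × 347.5/340 ≈ 55.09 kHz.
Beat against the emitted tone (with f₀ = 52710 Hz): |f₂ − f₀| = 2v_e·f₀/(v − v_e) = 2 × 7.5 × 52710/332.5 ≈ 2378 Hz.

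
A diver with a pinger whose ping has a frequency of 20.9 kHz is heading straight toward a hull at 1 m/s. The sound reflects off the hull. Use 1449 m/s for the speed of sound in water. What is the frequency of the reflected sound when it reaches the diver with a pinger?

20.9 kHz

The hull receives the sound from a moving source: f₁ = f₀ · v/(v − v_e) = 20.9 × 1449/1448 ≈ 20.9 kHz.
On the return leg the diver with a pinger is a moving observer: f₂ = f₁ · (v + v_e)/v = 20.9 × 1450/1449 ≈ 20.9 kHz.
Equivalently f₂ = f₀ · (v + v_e)/(v − v_e).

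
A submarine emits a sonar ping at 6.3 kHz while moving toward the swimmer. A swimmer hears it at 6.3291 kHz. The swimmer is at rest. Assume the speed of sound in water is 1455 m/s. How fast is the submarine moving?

6.7 m/s

f' = f · v/(v − v_s) ⇒ v_s = v · |1 − f/f'|.
v_s = 1455 × |1 − 6.3/6.3291| = 1455 × 0.004598 ≈ 6.7 m/s.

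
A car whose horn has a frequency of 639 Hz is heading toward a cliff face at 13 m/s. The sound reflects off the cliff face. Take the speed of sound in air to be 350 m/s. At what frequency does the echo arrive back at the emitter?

688 Hz

The cliff face receives the sound from a moving source: f₁ = f₀ · v/(v − v_e) = 639 × 350/337 ≈ 664 Hz.
On the return leg the car is a moving observer: f₂ = f₁ · (v + v_e)/v = 664 × 363/350 ≈ 688 Hz.
Equivalently f₂ = f₀ · (v + v_e)/(v − v_e).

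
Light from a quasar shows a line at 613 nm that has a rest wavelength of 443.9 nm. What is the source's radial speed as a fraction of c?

λ'/λ₀ = 1.3809 > 1 (redshift), so the source is receding.
λ'/λ₀ = √((1 + β)/(1 − β)) for a receding source ⇒ β = (r² − 1)/(r² + 1) with r = λ'/λ₀.
β = (1.9070 − 1)/(1.9070 + 1) ≈ 0.312.

0.312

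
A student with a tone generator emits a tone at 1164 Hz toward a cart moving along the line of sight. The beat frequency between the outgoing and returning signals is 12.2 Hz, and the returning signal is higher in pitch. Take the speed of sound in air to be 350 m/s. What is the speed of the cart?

Double Doppler shift off a moving reflector: f₂ = f₀ · (v + u)/(v − u) (u > 0 toward emitter).
Returning signal is higher, so f₂ = f₀ + Δf = 1164 + 12.2 = 1176.2 Hz.
Rearranging, u = v · (f₂ − f₀)/(f₂ + f₀) = 350 × 12.2/2340.2 ≈ 1.82 m/s.
So the cart is moving at 1.82 m/s toward the emitter.

1.82 m/s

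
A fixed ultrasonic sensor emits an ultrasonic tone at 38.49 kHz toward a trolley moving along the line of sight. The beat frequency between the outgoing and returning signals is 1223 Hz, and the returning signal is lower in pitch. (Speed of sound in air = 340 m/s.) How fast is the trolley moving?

Double Doppler shift off a moving reflector: f₂ = f₀ · (v + u)/(v − u) (u > 0 toward emitter).
Returning signal is lower, so f₂ = f₀ − Δf = 38490 − 1223 = 37267 Hz.
Rearranging, u = v · (f₂ − f₀)/(f₂ + f₀) = 340 × -1223/75757 ≈ -5.5 m/s.
So the trolley is moving at 5.5 m/s away from the emitter.

5.5 m/s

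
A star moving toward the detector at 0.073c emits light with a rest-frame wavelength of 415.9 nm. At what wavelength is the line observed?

Relativistic Doppler for wavelength: λ' = λ₀ · √((1 − β)/(1 + β)).
λ' = 415.9 × √(0.9270/1.0730) = 415.9 × 0.92948 ≈ 386.6 nm.

386.6 nm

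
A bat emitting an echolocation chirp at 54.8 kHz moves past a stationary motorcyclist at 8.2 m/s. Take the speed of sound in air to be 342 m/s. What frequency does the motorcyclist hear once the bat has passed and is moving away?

53.5 kHz

Receding: f₂ = f · v/(v + v_s) = 54.8 × 342/350.2 ≈ 53.5 kHz.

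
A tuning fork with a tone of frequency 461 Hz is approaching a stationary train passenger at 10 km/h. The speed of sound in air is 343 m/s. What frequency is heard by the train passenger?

10 km/h = 2.778 m/s.
Only the source moves, toward the listener, so f' = f · v/(v − v_s).
f' = 461 × 343/(343 − 2.778) = 461 × 343/340.2 ≈ 465 Hz.

465 Hz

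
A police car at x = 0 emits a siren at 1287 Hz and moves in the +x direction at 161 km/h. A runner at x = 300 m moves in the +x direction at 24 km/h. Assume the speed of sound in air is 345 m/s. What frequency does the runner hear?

161 km/h = 44.72 m/s; 24 km/h = 6.667 m/s.
The observer lies on the +x side, so the source is heading toward the observer and the observer is heading away from the source.
With source approaching and observer receding, f' = f · (v − v_o)/(v − v_s).
f' = 1287 × (345 − 6.667)/(345 − 44.72) = 1287 × 338.33/300.28 ≈ 1450 Hz.

1450 Hz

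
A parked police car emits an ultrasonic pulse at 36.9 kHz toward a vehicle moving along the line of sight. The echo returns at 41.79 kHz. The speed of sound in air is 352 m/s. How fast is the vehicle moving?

Double Doppler shift off a moving reflector: f₂ = f₀ · (v + u)/(v − u) (u > 0 toward emitter).
Rearranging, u = v · (f₂ − f₀)/(f₂ + f₀) = 352 × 4.89/78.69 ≈ 21.9 m/s.
So the vehicle is moving at 21.9 m/s toward the emitter.

21.9 m/s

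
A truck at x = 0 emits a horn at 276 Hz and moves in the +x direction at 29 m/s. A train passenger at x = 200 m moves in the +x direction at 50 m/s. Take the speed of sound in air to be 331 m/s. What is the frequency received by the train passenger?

257 Hz

The observer lies on the +x side, so the source is heading toward the observer and the observer is heading away from the source.
Both move, so f' = f · (v − v_o)/(v − v_s).
f' = 276 × (331 − 50)/(331 − 29) = 276 × 281/302 ≈ 257 Hz.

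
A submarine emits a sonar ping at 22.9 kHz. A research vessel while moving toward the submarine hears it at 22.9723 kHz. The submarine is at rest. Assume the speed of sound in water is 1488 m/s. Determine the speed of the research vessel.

f' = f · (v + v_o)/v ⇒ v_o = v · |f'/f − 1|.
v_o = 1488 × |22.9723/22.9 − 1| = 1488 × 0.003157 ≈ 4.7 m/s.

4.7 m/s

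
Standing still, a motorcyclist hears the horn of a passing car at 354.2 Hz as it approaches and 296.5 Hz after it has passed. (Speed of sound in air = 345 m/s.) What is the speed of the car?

31 m/s

f₁/f₂ = (v + v_s)/(v − v_s), so v_s = v · (f₁ − f₂)/(f₁ + f₂).
v_s = 345 × (354.2 − 296.5)/(354.2 + 296.5) = 345 × 57.7/650.7 ≈ 31 m/s.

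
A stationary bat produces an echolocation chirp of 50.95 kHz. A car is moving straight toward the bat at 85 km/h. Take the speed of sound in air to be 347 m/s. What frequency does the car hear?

85 km/h = 23.61 m/s.
Only the observer moves, toward the source, so f' = f · (v + v_o)/v.
f' = 50.95 × (347 + 23.61)/347 = 50.95 × 370.61/347 ≈ 54.4 kHz.

54.4 kHz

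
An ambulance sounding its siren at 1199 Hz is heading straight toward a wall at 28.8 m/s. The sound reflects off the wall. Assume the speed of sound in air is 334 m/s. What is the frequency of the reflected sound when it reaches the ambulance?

1425 Hz

The wall receives the sound from a moving source: f₁ = f₀ · v/(v − v_e) = 1199 × 334/305.2 ≈ 1312 Hz.
On the return leg the ambulance is a moving observer: f₂ = f₁ · (v + v_e)/v = 1312 × 362.8/334 ≈ 1425 Hz.
Equivalently f₂ = f₀ · (v + v_e)/(v − v_e).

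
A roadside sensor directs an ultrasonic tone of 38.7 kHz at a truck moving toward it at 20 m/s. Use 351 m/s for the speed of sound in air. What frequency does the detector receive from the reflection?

The truck first receives the wave as a moving observer: f₁ = f₀ · (v + u)/v = 38.7 × (351 + 20)/351 ≈ 40.9 kHz.
The reflection then acts as a moving source: f₂ = f₁ · v/(v − u) ≈ 43.4 kHz.

43.4 kHz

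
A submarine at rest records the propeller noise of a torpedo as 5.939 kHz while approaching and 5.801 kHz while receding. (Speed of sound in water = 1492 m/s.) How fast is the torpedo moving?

f₁/f₂ = (v + v_s)/(v − v_s), so v_s = v · (f₁ − f₂)/(f₁ + f₂).
v_s = 1492 × (5.939 − 5.801)/(5.939 + 5.801) = 1492 × 0.138/11.740 ≈ 17.5 m/s.

17.5 m/s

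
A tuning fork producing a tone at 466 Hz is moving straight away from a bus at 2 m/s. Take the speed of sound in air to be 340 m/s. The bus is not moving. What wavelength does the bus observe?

73.4 cm

With the source moving away from a stationary observer, f' = f · v/(v + v_s).
f' = 466 × 340/(340 + 2) ≈ 463 Hz.
λ' = v/f' = 340/463.275 ≈ 73.4 cm.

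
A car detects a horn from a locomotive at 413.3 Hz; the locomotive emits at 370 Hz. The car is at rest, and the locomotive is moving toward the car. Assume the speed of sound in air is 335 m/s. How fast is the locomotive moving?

35 m/s

f' = f · v/(v − v_s) ⇒ v_s = v · |1 − f/f'|.
v_s = 335 × |1 − 370/413.3| = 335 × 0.1048 ≈ 35 m/s.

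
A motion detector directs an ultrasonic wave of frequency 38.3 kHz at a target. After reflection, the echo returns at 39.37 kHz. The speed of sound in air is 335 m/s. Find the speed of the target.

4.6 m/s

Double Doppler shift off a moving reflector: f₂ = f₀ · (v + u)/(v − u) (u > 0 toward emitter).
Rearranging, u = v · (f₂ − f₀)/(f₂ + f₀) = 335 × 1.07/77.67 ≈ 4.6 m/s.
So the target is moving at 4.6 m/s toward the emitter.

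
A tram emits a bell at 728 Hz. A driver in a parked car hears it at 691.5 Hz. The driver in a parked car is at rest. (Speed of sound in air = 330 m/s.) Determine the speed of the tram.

17.4 m/s

f' < f, so the tram is receding.
f' = f · v/(v + v_s) ⇒ v_s = v · |1 − f/f'|.
v_s = 330 × |1 − 728/691.5| = 330 × 0.05278 ≈ 17.4 m/s.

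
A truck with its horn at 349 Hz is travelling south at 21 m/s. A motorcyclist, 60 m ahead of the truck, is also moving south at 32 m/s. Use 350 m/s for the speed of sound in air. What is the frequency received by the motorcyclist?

The motorcyclist is ahead, so the truck is moving toward it while the motorcyclist is moving away from the truck.
Both move, so f' = f · (v − v_o)/(v − v_s).
f' = 349 × (350 − 32)/(350 − 21) = 349 × 318/329 ≈ 337 Hz.

337 Hz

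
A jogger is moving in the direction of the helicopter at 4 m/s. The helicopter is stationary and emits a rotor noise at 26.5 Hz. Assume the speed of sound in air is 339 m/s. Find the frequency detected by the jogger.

Moving observer, stationary source: f' = f · (v + v_o)/v.
f' = 26.5 × (339 + 4)/339 = 26.5 × 343/339 ≈ 26.8 Hz.

26.8 Hz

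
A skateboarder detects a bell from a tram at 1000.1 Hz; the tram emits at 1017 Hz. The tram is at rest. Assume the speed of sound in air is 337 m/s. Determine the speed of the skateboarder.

5.6 m/s

f' < f, so the skateboarder is receding.
f' = f · (v − v_o)/v ⇒ v_o = v · |f'/f − 1|.
v_o = 337 × |1000.1/1017 − 1| = 337 × 0.01662 ≈ 5.6 m/s.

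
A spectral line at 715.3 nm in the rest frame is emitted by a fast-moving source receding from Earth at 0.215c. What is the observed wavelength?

Relativistic Doppler for wavelength: λ' = λ₀ · √((1 + β)/(1 − β)).
λ' = 715.3 × √(1.2150/0.7850) = 715.3 × 1.24409 ≈ 889.9 nm.

889.9 nm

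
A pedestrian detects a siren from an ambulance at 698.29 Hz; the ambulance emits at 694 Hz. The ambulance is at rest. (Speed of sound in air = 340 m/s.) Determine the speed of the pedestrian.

f' > f, so the pedestrian is approaching.
f' = f · (v + v_o)/v ⇒ v_o = v · |f'/f − 1|.
v_o = 340 × |698.29/694 − 1| = 340 × 0.006182 ≈ 2.10 m/s.

2.10 m/s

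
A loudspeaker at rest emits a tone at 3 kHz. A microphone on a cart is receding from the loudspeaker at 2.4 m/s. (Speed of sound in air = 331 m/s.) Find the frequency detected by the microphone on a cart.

Moving observer, stationary source: f' = f · (v − v_o)/v.
f' = 3 × (331 − 2.4)/331 = 3 × 328.6/331 ≈ 2.98 kHz.

2.98 kHz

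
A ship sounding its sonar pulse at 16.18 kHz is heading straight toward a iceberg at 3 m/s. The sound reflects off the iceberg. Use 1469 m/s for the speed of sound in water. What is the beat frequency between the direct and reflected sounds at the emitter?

The iceberg receives the sound from a moving source: f₁ = f₀ · v/(v − v_e) = 16.18 × 1469/1466 ≈ 16.2131 kHz.
On the return leg the ship is a moving observer: f₂ = f₁ · (v + v_e)/v = 16.2131 × 1472/1469 ≈ 16.2462 kHz.
Beat against the emitted tone (with f₀ = 16180 Hz): |f₂ − f₀| = 2v_e·f₀/(v − v_e) = 2 × 3 × 16180/1466 ≈ 66 Hz.

66 Hz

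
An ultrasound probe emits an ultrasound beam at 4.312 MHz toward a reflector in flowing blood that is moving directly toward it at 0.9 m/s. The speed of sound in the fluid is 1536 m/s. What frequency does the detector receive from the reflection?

At the reflector in flowing blood (a moving observer), f₁ = f₀ · (v + u)/v = 4.312 × 1536.9/1536 ≈ 4.315 MHz.
The reflection then acts as a moving source: f₂ = f₁ · v/(v − u) ≈ 4.317 MHz.

4.317 MHz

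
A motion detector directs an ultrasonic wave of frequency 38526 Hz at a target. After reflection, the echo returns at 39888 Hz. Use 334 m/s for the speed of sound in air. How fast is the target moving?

5.8 m/s

Double Doppler shift off a moving reflector: f₂ = f₀ · (v + u)/(v − u) (u > 0 toward emitter).
Rearranging, u = v · (f₂ − f₀)/(f₂ + f₀) = 334 × 1362/78414 ≈ 5.8 m/s.
So the target is moving at 5.8 m/s toward the emitter.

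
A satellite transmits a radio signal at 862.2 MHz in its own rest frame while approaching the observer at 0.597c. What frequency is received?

1716.4 MHz

Relativistic Doppler for frequency: f' = f₀ · √((1 + β)/(1 − β)).
f' = 862.2 × √(1.5970/0.4030) = 862.2 × 1.99067 ≈ 1716.4 MHz.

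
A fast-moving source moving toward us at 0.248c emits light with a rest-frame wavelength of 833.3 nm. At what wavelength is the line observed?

646.8 nm

Relativistic Doppler for wavelength: λ' = λ₀ · √((1 − β)/(1 + β)).
λ' = 833.3 × √(0.7520/1.2480) = 833.3 × 0.77625 ≈ 646.8 nm.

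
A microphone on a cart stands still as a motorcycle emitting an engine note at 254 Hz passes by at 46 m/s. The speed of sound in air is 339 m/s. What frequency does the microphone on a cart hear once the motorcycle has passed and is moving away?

Receding: f₂ = f · v/(v + v_s) = 254 × 339/385 ≈ 224 Hz.

224 Hz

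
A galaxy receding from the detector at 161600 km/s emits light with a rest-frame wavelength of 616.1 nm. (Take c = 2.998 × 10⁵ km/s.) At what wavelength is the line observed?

β = v/c = 161600/299800 = 0.5390.
Relativistic Doppler for wavelength: λ' = λ₀ · √((1 + β)/(1 − β)).
λ' = 616.1 × √(1.5390/0.4610) = 616.1 × 1.82719 ≈ 1125.7 nm.

1125.7 nm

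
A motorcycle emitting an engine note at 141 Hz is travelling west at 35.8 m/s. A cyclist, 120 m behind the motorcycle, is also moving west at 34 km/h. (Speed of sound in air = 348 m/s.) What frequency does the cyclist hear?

34 km/h = 9.444 m/s.
The cyclist is behind, so the motorcycle is moving away from it while the cyclist is moving toward the motorcycle.
General Doppler shift: f' = f · (v + v_o)/(v + v_s).
f' = 141 × (348 + 9.444)/(348 + 35.8) = 141 × 357.44/383.8 ≈ 131 Hz.

131 Hz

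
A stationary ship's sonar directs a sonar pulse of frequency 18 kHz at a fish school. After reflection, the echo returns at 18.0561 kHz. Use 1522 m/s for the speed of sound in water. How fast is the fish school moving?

2.37 m/s

Double Doppler shift off a moving reflector: f₂ = f₀ · (v + u)/(v − u) (u > 0 toward emitter).
Rearranging, u = v · (f₂ − f₀)/(f₂ + f₀) = 1522 × 0.0561/36.0561 ≈ 2.37 m/s.
So the fish school is moving at 2.37 m/s toward the emitter.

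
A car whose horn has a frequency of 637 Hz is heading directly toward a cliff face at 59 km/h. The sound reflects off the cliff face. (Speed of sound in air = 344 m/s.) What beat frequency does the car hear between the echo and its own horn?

59 km/h = 16.39 m/s.
The cliff face receives the sound from a moving source: f₁ = f₀ · v/(v − v_e) = 637 × 344/327.61 ≈ 668.9 Hz.
On the return leg the car is a moving observer: f₂ = f₁ · (v + v_e)/v = 668.9 × 360.39/344 ≈ 700.7 Hz.
Beat against the emitted tone: |f₂ − f₀| = 2v_e·f₀/(v − v_e) = 2 × 16.39 × 637/327.61 ≈ 64 Hz.

64 Hz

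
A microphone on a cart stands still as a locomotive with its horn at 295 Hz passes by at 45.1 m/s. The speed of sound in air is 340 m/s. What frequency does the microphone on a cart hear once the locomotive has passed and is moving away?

260 Hz

Receding: f₂ = f · v/(v + v_s) = 295 × 340/385.1 ≈ 260 Hz.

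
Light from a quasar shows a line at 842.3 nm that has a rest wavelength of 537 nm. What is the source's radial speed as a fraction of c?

0.422

λ'/λ₀ = 1.5685 > 1 (redshift), so the source is receding.
λ'/λ₀ = √((1 + β)/(1 − β)) for a receding source ⇒ β = (r² − 1)/(r² + 1) with r = λ'/λ₀.
β = (2.4603 − 1)/(2.4603 + 1) ≈ 0.422.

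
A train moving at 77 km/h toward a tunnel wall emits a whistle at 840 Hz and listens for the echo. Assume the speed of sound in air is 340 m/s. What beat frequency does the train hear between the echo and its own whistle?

113 Hz

77 km/h = 21.39 m/s.
The tunnel wall receives the sound from a moving source: f₁ = f₀ · v/(v − v_e) = 840 × 340/318.61 ≈ 896.4 Hz.
On the return leg the train is a moving observer: f₂ = f₁ · (v + v_e)/v = 896.4 × 361.39/340 ≈ 952.8 Hz.
Equivalently f₂ = f₀ · (v + v_e)/(v − v_e).
Beat against the emitted tone: |f₂ − f₀| = 2v_e·f₀/(v − v_e) = 2 × 21.39 × 840/318.61 ≈ 113 Hz.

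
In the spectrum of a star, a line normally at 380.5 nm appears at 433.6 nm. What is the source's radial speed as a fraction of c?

0.130c

λ'/λ₀ = 1.1396 > 1 (redshift), so the source is receding.
λ'/λ₀ = √((1 + β)/(1 − β)) for a receding source ⇒ β = (r² − 1)/(r² + 1) with r = λ'/λ₀.
β = (1.2986 − 1)/(1.2986 + 1) ≈ 0.130.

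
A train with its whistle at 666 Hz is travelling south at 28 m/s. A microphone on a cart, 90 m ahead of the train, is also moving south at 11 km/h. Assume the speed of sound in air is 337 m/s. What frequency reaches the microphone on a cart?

11 km/h = 3.056 m/s.
The microphone on a cart is ahead, so the train is moving toward it while the microphone on a cart is moving away from the train.
General Doppler shift: f' = f · (v − v_o)/(v − v_s).
f' = 666 × (337 − 3.056)/(337 − 28) = 666 × 333.94/309 ≈ 720 Hz.

720 Hz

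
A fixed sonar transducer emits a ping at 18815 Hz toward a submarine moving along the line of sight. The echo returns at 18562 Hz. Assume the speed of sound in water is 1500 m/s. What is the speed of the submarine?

Double Doppler shift off a moving reflector: f₂ = f₀ · (v + u)/(v − u) (u > 0 toward emitter).
Rearranging, u = v · (f₂ − f₀)/(f₂ + f₀) = 1500 × -253/37377 ≈ -10.2 m/s.
So the submarine is moving at 10.2 m/s away from the emitter.

10.2 m/s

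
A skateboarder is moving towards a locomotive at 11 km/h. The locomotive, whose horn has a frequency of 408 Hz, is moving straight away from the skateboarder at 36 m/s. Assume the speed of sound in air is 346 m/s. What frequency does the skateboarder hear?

373 Hz

11 km/h = 3.056 m/s.
General Doppler shift: f' = f · (v + v_o)/(v + v_s).
f' = 408 × (346 + 3.056)/(346 + 36) = 408 × 349.06/382 ≈ 373 Hz.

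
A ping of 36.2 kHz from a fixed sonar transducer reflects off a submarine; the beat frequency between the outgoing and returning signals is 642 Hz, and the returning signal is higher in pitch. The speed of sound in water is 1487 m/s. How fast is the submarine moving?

Double Doppler shift off a moving reflector: f₂ = f₀ · (v + u)/(v − u) (u > 0 toward emitter).
Returning signal is higher, so f₂ = f₀ + Δf = 36200 + 642 = 36842 Hz.
Rearranging, u = v · (f₂ − f₀)/(f₂ + f₀) = 1487 × 642/73042 ≈ 13.1 m/s.
So the submarine is moving at 13.1 m/s toward the emitter.

13.1 m/s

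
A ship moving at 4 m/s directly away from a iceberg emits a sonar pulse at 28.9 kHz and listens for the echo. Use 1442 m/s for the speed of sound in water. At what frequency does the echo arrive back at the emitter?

The iceberg receives the sound from a moving source: f₁ = f₀ · v/(v + v_e) = 28.9 × 1442/1446 ≈ 28.8 kHz.
On the return leg the ship is a moving observer: f₂ = f₁ · (v − v_e)/v = 28.8 × 1438/1442 ≈ 28.7 kHz.
Equivalently f₂ = f₀ · (v − v_e)/(v + v_e).

28.7 kHz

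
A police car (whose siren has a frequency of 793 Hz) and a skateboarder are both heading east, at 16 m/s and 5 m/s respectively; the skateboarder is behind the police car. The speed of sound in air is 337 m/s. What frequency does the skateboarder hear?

768 Hz

The skateboarder is behind, so the police car is moving away from it while the skateboarder is moving toward the police car.
Both move, so f' = f · (v + v_o)/(v + v_s).
f' = 793 × (337 + 5)/(337 + 16) = 793 × 342/353 ≈ 768 Hz.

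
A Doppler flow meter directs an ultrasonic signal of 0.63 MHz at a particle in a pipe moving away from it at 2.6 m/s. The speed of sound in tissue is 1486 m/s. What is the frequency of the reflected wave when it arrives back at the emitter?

0.6278 MHz

At the particle in a pipe (a moving observer), f₁ = f₀ · (v − u)/v = 0.63 × 1483.4/1486 ≈ 0.6289 MHz.
On reflection it acts as a source moving away from the stationary detector: f₂ = f₁ · v/(v + u) = 0.6289 × 1486/1488.6 ≈ 0.6278 MHz.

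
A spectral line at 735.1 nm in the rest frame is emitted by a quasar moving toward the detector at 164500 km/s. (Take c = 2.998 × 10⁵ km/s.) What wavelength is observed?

β = v/c = 164500/299800 = 0.5487.
Relativistic Doppler for wavelength: λ' = λ₀ · √((1 − β)/(1 + β)).
λ' = 735.1 × √(0.4513/1.5487) = 735.1 × 0.53982 ≈ 396.8 nm.

396.8 nm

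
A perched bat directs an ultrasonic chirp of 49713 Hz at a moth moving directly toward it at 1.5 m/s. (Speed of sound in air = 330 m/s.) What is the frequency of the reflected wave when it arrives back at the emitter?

At the moth (a moving observer), f₁ = f₀ · (v + u)/v = 49713 × 331.5/330 ≈ 49939 Hz.
On reflection it acts as a source moving toward the stationary detector: f₂ = f₁ · v/(v − u) = 49939 × 330/328.5 ≈ 50167 Hz.
Equivalently f₂ = f₀ · (v + u)/(v − u).

50167 Hz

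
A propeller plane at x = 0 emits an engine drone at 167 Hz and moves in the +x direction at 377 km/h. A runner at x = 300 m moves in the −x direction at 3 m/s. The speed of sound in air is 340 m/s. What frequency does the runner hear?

377 km/h = 104.7 m/s.
The observer lies on the +x side, so the source is heading toward the observer and the observer is heading toward the source.
With source approaching and observer approaching, f' = f · (v + v_o)/(v − v_s).
f' = 167 × (340 + 3)/(340 − 104.7) = 167 × 343/235.28 ≈ 243 Hz.

243 Hz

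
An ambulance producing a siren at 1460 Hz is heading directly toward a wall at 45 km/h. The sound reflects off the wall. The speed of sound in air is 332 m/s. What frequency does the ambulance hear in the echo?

1574 Hz

45 km/h = 12.5 m/s.
The wall receives the sound from a moving source: f₁ = f₀ · v/(v − v_e) = 1460 × 332/319.5 ≈ 1517 Hz.
On the return leg the ambulance is a moving observer: f₂ = f₁ · (v + v_e)/v = 1517 × 344.5/332 ≈ 1574 Hz.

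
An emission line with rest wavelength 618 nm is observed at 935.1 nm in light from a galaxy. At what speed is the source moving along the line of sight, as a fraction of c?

λ'/λ₀ = 1.5131 > 1 (redshift), so the source is receding.
λ'/λ₀ = √((1 + β)/(1 − β)) for a receding source ⇒ β = (r² − 1)/(r² + 1) with r = λ'/λ₀.
β = (2.2895 − 1)/(2.2895 + 1) ≈ 0.392.

0.392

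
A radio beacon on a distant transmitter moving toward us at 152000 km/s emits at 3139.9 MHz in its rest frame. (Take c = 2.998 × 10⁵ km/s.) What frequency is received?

β = v/c = 152000/299800 = 0.5070.
Relativistic Doppler for frequency: f' = f₀ · √((1 + β)/(1 − β)).
f' = 3139.9 × √(1.5070/0.4930) = 3139.9 × 1.74838 ≈ 5489.7 MHz.

5489.7 MHz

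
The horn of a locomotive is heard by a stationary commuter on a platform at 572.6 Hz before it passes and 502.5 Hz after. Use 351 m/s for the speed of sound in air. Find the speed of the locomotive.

f₁/f₂ = (v + v_s)/(v − v_s), so v_s = v · (f₁ − f₂)/(f₁ + f₂).
v_s = 351 × (572.6 − 502.5)/(572.6 + 502.5) = 351 × 70.1/1075.1 ≈ 22.9 m/s.

22.9 m/s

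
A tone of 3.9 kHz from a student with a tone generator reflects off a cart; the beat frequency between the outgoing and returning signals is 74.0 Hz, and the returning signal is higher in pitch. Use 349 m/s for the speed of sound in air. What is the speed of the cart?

Double Doppler shift off a moving reflector: f₂ = f₀ · (v + u)/(v − u) (u > 0 toward emitter).
Returning signal is higher, so f₂ = f₀ + Δf = 3900 + 74 = 3974 Hz.
Rearranging, u = v · (f₂ − f₀)/(f₂ + f₀) = 349 × 74/7874 ≈ 3.3 m/s.
So the cart is moving at 3.3 m/s toward the emitter.

3.3 m/s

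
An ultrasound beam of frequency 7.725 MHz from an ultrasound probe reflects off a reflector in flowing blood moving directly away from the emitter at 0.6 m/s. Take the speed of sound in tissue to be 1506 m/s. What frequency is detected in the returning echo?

The reflector in flowing blood first receives the wave as a moving observer: f₁ = f₀ · (v − u)/v = 7.725 × (1506 − 0.6)/1506 ≈ 7.722 MHz.
The reflection then acts as a moving source: f₂ = f₁ · v/(v + u) ≈ 7.719 MHz.

7.719 MHz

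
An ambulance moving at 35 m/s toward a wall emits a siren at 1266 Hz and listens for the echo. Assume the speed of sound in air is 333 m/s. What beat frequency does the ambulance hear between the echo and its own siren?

297 Hz

The wall receives the sound from a moving source: f₁ = f₀ · v/(v − v_e) = 1266 × 333/298 ≈ 1415 Hz.
On the return leg the ambulance is a moving observer: f₂ = f₁ · (v + v_e)/v = 1415 × 368/333 ≈ 1563 Hz.
Equivalently f₂ = f₀ · (v + v_e)/(v − v_e).
Beat against the emitted tone: |f₂ − f₀| = 2v_e·f₀/(v − v_e) = 2 × 35 × 1266/298 ≈ 297 Hz.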